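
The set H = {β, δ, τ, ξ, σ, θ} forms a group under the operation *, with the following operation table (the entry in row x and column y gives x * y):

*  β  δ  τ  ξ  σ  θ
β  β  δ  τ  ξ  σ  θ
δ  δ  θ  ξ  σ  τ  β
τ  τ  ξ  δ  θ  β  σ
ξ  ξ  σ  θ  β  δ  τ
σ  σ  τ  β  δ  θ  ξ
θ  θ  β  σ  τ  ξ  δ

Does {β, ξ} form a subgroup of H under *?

{β, ξ} contains the identity β.
Checking products: every product of two elements of {β, ξ} (read from the table) lies in {β, ξ}, so the set is closed.
In a finite group, a nonempty closed subset is a subgroup. So {β, ξ} ≤ H.

Yes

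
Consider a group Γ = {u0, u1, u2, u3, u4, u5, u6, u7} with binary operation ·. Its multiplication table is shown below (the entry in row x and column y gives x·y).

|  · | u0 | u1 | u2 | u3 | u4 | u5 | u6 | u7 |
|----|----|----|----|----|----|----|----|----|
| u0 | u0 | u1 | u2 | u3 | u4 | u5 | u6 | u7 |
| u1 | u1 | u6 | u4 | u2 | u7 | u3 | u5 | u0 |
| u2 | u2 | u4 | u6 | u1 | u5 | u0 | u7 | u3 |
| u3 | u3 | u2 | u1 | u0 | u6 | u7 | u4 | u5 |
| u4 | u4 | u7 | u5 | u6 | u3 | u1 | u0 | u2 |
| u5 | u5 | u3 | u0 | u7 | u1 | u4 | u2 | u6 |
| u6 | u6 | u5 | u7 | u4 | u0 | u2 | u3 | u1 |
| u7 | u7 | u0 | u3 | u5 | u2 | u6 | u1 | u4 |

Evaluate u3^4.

u3^1 = u3
u3^2 = u3·u3 = u0
u3^3 = u0·u3 = u3
u3^4 = u3·u3 = u0

u0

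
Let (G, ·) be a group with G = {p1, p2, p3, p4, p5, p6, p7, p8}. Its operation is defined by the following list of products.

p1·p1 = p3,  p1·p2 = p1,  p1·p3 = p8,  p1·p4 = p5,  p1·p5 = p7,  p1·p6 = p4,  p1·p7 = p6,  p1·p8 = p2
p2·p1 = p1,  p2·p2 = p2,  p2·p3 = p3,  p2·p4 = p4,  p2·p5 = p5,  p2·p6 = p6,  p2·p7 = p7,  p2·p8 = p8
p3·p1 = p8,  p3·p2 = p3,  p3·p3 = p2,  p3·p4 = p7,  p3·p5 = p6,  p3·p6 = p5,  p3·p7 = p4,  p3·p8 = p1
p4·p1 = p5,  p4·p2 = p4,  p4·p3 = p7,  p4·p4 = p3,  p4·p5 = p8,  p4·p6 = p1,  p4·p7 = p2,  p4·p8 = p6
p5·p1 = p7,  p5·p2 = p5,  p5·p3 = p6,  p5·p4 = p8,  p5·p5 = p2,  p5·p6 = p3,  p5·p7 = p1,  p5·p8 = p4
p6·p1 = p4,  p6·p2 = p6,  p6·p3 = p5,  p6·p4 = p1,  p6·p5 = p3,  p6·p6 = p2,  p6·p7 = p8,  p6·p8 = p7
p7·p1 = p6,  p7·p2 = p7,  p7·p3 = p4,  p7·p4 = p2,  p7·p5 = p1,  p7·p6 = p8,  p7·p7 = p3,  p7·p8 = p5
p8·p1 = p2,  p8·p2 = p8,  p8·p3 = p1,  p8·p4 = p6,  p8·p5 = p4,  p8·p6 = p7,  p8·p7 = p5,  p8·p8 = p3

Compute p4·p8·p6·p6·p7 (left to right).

p8

p4·p8 = p6
p6·p6 = p2
p2·p6 = p6
p6·p7 = p8
(Structurally, G here is isomorphic to Z_2 x Z_4.)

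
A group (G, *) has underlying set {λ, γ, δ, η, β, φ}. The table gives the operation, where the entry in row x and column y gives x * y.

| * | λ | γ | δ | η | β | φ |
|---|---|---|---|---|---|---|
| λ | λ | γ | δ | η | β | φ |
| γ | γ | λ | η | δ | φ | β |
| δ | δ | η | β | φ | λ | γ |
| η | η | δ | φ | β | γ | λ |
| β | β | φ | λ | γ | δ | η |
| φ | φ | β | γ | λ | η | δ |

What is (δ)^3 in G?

δ^1 = δ
δ^2 = δ * δ = β
δ^3 = β * δ = λ

λ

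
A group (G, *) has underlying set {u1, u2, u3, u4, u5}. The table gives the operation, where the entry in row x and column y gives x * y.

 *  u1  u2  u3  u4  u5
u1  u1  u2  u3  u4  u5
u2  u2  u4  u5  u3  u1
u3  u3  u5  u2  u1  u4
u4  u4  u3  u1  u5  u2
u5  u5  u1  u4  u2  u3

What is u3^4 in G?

u4

u3^1 = u3
u3^2 = u3 * u3 = u2
u3^3 = u2 * u3 = u5
u3^4 = u5 * u3 = u4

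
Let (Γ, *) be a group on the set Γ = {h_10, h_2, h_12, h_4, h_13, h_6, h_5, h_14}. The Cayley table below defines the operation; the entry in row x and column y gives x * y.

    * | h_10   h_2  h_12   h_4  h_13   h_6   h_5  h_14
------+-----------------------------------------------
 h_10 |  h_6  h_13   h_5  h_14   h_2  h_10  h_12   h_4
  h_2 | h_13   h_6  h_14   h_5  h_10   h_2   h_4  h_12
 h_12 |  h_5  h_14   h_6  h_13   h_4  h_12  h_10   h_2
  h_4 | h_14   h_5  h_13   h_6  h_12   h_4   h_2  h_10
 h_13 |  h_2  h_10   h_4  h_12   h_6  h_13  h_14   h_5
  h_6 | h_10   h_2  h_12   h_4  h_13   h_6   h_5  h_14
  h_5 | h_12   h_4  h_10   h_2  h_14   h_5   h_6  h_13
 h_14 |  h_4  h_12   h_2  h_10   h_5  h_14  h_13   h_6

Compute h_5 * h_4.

h_2

Read row h_5, column h_4: h_5 * h_4 = h_2.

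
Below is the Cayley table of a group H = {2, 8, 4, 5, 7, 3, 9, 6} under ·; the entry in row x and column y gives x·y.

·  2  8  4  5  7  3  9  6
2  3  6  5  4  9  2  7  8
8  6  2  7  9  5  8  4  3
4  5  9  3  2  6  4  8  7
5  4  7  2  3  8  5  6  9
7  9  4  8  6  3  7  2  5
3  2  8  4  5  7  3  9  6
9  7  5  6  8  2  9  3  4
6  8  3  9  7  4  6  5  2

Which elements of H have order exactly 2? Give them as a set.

Identity is 3. Compute the order of each non-identity element by repeated multiplication:
  2: 2 → 3  (order 2)
  8: 8 → 2 → 6 → 3  (order 4)
  4: 4 → 3  (order 2)
  5: 5 → 3  (order 2)
  7: 7 → 3  (order 2)
  9: 9 → 3  (order 2)
  6: 6 → 2 → 8 → 3  (order 4)
Elements of order 2: {2, 4, 5, 7, 9}.
(Structurally, H here is isomorphic to the dihedral group D_4.)

{2, 4, 5, 7, 9}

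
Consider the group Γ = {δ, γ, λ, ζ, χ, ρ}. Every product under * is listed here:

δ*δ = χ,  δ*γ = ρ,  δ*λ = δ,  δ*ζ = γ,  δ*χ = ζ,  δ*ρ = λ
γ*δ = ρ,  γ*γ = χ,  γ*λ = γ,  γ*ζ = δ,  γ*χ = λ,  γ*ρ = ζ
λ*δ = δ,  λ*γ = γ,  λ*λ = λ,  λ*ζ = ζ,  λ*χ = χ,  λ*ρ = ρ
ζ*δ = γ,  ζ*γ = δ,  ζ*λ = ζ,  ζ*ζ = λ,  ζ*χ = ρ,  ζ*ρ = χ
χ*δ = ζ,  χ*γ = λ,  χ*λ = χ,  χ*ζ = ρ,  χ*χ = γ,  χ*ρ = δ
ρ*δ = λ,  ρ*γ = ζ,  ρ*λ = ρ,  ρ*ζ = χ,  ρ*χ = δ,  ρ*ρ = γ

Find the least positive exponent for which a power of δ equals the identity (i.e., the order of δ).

6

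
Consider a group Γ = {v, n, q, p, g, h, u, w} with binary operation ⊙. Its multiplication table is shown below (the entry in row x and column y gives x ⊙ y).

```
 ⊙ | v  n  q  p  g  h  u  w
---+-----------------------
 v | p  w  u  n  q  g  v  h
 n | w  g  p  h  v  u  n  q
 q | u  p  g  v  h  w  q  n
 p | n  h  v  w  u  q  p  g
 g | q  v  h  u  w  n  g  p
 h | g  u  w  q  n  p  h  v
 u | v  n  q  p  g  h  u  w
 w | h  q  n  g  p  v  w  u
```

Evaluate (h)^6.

h^1 = h
h^2 = h ⊙ h = p
h^3 = p ⊙ h = q
h^4 = q ⊙ h = w
h^5 = w ⊙ h = v
h^6 = v ⊙ h = g

g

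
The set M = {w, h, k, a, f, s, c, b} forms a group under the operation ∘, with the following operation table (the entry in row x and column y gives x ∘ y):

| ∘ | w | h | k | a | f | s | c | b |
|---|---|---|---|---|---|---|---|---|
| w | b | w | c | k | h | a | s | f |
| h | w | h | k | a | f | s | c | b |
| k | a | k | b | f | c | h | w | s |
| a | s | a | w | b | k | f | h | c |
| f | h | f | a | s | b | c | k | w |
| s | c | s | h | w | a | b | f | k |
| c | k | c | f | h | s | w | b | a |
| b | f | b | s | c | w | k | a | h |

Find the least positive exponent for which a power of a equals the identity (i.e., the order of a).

The identity element is h (its row matches the header).
a^1 = a
a^2 = a ∘ a = b
a^3 = b ∘ a = c
a^4 = c ∘ a = h
The first power of a equal to the identity is a^4, so ord(a) = 4.

4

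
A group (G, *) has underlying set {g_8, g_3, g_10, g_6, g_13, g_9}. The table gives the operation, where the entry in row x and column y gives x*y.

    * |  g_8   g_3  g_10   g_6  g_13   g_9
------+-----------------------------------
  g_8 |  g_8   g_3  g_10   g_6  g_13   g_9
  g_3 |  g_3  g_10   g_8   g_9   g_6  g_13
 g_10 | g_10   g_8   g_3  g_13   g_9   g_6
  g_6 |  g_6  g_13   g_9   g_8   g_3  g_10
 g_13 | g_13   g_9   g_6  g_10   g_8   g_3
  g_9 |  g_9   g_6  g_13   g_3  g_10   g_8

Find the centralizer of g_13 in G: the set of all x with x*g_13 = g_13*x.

{g_13, g_8}

Compare row g_13 with column g_13 entry by entry.
g_10*g_13 = g_9 but g_13*g_10 = g_6, so g_10 does not.
Collecting the elements that commute with g_13: C(g_13) = {g_13, g_8}.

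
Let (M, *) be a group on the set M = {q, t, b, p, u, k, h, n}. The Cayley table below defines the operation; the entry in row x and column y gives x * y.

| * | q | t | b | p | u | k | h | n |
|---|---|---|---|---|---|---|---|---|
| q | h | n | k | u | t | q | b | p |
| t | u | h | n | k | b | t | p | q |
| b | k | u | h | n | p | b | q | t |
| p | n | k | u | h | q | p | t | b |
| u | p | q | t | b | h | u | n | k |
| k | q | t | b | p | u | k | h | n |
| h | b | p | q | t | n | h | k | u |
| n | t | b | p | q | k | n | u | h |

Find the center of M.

{h, k}

An element z is central iff its row equals its column in the table.
For b: b * p = n ≠ u = p * b, so b ∉ Z.
Checking each element this way leaves Z(M) = {h, k}.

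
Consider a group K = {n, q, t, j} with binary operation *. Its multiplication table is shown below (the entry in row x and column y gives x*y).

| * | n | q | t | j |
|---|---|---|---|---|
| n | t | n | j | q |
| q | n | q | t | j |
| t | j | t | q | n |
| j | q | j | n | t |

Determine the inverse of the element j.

First locate the identity: row q matches the header, so q is the identity.
Scan row j for q: j*n = q. Hence j^(-1) = n.
(Structurally, K here is isomorphic to the cyclic group Z_4.)

n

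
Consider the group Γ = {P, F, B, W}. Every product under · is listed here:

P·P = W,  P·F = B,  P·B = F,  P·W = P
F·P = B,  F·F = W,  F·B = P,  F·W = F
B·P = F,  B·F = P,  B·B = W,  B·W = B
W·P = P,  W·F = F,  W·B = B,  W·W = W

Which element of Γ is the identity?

The identity e satisfies e·x = x for all x, so its row in the table reproduces the column headers.
Row W reads: P, F, B, W — exactly the header order. So W is the identity.

W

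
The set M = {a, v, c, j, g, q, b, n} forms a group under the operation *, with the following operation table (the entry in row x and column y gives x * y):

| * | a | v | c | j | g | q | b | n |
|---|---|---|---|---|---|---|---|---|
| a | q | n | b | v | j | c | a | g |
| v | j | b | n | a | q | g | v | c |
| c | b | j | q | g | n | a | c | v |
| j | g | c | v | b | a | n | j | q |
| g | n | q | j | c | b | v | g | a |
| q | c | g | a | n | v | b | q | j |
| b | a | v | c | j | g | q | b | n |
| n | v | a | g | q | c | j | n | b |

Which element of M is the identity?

b

The identity e satisfies e * x = x for all x, so its row in the table reproduces the column headers.
Row b reads: a, v, c, j, g, q, b, n — exactly the header order. So b is the identity.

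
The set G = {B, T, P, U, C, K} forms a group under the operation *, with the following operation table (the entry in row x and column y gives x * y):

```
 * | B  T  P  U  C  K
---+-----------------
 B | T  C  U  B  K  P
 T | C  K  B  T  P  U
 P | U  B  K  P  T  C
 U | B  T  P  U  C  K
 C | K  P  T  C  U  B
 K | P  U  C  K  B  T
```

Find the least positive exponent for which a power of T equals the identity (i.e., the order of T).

The identity element is U (its row matches the header).
T^1 = T
T^2 = T * T = K
T^3 = K * T = U
The first power of T equal to the identity is T^3, so ord(T) = 3.

3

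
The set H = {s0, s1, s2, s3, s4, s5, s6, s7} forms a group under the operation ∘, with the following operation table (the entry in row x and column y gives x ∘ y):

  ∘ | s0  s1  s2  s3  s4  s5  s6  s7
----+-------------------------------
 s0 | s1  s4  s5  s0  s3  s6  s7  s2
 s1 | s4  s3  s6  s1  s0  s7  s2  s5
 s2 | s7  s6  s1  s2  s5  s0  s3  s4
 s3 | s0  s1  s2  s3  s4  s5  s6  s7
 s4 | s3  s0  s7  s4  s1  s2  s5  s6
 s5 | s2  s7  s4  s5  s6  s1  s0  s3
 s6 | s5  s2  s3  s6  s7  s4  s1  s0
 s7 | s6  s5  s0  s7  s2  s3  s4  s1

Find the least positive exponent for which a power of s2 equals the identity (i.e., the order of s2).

4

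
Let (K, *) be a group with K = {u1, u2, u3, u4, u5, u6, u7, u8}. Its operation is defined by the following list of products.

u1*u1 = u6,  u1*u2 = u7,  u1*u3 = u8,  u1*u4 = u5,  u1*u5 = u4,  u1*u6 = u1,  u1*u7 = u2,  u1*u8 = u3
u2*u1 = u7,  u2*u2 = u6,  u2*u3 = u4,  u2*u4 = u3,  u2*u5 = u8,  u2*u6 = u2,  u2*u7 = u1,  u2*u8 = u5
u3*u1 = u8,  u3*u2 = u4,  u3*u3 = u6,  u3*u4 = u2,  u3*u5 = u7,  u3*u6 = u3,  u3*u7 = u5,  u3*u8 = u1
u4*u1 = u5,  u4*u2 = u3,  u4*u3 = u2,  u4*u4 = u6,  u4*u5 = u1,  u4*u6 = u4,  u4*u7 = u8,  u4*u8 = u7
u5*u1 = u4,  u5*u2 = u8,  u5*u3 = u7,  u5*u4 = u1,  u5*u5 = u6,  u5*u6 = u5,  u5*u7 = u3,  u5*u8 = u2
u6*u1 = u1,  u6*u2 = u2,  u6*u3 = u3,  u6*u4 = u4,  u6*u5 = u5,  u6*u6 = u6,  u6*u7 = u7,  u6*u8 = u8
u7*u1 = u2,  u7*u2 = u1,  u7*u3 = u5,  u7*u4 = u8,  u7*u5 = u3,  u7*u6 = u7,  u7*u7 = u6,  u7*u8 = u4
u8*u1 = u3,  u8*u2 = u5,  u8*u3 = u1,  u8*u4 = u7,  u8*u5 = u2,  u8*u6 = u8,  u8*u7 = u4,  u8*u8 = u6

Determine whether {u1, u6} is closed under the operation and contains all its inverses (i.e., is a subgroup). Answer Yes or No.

Yes

{u1, u6} contains the identity u6.
Checking products: every product of two elements of {u1, u6} (read from the table) lies in {u1, u6}, so the set is closed.
In a finite group, a nonempty closed subset is a subgroup. So {u1, u6} ≤ K.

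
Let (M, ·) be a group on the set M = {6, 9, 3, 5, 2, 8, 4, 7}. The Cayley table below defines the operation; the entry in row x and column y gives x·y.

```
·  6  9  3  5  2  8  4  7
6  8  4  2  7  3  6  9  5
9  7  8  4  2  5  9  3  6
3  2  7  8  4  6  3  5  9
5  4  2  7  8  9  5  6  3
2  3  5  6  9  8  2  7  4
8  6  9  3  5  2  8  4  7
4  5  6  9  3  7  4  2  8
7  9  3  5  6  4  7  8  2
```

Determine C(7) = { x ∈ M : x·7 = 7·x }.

{2, 4, 7, 8}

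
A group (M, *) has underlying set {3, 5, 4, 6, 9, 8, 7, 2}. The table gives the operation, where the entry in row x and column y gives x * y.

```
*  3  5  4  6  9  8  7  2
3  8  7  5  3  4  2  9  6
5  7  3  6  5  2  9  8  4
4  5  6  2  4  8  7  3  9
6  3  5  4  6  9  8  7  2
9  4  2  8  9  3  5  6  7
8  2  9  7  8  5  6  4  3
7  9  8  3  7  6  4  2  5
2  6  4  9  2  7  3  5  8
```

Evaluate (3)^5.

3^1 = 3
3^2 = 3 * 3 = 8
3^3 = 8 * 3 = 2
3^4 = 2 * 3 = 6
3^5 = 6 * 3 = 3

3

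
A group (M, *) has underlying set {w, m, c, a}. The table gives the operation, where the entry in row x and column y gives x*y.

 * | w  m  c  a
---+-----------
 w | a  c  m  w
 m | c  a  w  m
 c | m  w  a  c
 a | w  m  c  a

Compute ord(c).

2

The identity element is a (its row matches the header).
c^1 = c
c^2 = c*c = a
The first power of c equal to the identity is c^2, so ord(c) = 2.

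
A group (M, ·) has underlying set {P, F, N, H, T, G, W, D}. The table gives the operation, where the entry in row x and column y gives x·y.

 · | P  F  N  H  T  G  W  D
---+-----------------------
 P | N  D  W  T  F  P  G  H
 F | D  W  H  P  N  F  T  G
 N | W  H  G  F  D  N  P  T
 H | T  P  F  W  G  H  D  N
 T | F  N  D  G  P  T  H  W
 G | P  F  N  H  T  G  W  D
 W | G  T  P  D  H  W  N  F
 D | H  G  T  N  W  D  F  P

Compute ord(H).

The identity element is G (its row matches the header).
H^1 = H
H^2 = H·H = W
H^3 = W·H = D
H^4 = D·H = N
H^5 = N·H = F
H^6 = F·H = P
H^7 = P·H = T
H^8 = T·H = G
The first power of H equal to the identity is H^8, so ord(H) = 8.

8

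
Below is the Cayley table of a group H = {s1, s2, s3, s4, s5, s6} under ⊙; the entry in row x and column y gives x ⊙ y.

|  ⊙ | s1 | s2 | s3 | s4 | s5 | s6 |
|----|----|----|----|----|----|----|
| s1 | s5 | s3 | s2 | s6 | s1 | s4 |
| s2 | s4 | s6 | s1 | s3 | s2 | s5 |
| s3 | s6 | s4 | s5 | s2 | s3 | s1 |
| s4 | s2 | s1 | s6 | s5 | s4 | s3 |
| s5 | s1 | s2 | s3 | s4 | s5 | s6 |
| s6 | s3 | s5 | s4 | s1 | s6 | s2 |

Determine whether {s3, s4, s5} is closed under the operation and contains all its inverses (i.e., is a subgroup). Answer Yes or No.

s4 ⊙ s3 = s6, which is not in {s3, s4, s5}.
The subset is not closed under ⊙, so it is not a subgroup.
(Structurally, H here is isomorphic to the symmetric group S_3.)

No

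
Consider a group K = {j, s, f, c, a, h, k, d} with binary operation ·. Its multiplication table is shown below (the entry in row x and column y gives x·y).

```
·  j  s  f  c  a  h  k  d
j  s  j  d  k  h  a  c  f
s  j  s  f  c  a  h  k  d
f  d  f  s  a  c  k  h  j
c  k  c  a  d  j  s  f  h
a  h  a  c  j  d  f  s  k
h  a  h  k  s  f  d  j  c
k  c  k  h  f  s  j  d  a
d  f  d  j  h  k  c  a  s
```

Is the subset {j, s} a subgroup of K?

Yes

{j, s} contains the identity s.
Checking products: every product of two elements of {j, s} (read from the table) lies in {j, s}, so the set is closed.
In a finite group, a nonempty closed subset is a subgroup. So {j, s} ≤ K.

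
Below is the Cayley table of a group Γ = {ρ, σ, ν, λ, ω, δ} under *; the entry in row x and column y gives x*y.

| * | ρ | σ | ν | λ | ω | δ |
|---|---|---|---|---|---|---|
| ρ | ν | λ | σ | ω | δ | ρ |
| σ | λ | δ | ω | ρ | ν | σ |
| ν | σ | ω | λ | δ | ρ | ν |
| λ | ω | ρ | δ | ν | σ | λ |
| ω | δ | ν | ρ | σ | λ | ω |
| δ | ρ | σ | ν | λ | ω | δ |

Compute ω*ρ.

δ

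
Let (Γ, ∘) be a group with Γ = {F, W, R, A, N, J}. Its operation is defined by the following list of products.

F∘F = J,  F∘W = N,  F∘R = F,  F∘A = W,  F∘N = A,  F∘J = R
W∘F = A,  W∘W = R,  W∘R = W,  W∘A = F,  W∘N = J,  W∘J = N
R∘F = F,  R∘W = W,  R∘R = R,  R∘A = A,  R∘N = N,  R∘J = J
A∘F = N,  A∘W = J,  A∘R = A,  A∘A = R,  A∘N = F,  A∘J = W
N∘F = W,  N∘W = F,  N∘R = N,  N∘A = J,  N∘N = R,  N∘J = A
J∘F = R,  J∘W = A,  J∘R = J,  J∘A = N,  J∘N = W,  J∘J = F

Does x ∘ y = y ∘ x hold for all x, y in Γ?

No

J ∘ W = A but W ∘ J = N.
Since J and W do not commute, Γ is not abelian.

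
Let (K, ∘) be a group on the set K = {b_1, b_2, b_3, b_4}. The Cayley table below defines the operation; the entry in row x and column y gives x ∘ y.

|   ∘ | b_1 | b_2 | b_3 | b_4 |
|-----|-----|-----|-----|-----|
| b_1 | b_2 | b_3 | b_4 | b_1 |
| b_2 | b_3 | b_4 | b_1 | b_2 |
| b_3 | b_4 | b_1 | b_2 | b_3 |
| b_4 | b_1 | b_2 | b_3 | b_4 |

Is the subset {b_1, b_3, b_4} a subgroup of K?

No

b_3 ∘ b_3 = b_2, which is not in {b_1, b_3, b_4}.
The subset is not closed under ∘, so it is not a subgroup.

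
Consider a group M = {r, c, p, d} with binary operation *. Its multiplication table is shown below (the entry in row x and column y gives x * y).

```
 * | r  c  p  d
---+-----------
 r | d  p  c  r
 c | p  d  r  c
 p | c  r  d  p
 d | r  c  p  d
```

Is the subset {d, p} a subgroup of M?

Yes

{d, p} contains the identity d.
Checking products: every product of two elements of {d, p} (read from the table) lies in {d, p}, so the set is closed.
In a finite group, a nonempty closed subset is a subgroup. So {d, p} ≤ M.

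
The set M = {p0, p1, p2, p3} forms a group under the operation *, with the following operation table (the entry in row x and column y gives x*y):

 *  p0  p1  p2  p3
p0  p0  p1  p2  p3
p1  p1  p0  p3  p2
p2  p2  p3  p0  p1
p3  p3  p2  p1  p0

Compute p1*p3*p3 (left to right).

p1

p1*p3 = p2
p2*p3 = p1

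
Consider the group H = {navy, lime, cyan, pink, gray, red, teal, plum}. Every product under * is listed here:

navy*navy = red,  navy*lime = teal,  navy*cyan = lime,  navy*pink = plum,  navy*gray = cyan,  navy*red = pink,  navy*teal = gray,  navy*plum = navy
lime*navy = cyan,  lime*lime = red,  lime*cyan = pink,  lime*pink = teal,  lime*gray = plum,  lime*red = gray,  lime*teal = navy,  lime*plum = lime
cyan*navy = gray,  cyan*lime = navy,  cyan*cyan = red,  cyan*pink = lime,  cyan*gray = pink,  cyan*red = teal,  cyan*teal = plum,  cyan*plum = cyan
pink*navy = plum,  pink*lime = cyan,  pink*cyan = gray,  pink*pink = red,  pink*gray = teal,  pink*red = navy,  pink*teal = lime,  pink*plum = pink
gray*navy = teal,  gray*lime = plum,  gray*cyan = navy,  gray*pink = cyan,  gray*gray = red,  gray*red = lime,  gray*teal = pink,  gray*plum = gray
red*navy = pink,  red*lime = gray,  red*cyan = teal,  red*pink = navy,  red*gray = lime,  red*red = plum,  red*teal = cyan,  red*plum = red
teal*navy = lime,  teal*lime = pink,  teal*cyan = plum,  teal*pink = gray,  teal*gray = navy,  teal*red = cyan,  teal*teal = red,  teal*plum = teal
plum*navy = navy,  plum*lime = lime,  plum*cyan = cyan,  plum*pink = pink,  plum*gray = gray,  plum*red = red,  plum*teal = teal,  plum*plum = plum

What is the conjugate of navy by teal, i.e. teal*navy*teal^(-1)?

The identity is plum. In row teal, the entry plum sits in column cyan, so teal^(-1) = cyan.
teal*navy = lime
lime*cyan = pink
(Structurally, H here is isomorphic to the quaternion group Q_8.)

pink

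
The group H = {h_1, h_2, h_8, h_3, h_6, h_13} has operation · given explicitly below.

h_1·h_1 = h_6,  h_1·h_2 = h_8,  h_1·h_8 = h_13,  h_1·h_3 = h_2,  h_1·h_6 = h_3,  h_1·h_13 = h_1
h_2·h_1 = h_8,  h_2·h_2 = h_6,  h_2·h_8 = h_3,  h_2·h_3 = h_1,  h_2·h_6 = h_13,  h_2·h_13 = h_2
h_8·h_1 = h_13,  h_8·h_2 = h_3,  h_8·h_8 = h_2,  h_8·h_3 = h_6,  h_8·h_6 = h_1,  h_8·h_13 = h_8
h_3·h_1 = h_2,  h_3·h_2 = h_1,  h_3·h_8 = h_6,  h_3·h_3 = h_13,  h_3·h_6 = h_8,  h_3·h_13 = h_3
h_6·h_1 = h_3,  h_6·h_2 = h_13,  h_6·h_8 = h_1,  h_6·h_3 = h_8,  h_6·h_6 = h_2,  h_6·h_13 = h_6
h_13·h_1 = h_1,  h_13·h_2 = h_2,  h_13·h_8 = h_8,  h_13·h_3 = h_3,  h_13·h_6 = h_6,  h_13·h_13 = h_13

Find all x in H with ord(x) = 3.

Identity is h_13. Compute the order of each non-identity element by repeated multiplication:
  h_1: h_1 → h_6 → h_3 → h_2 → h_8 → h_13  (order 6)
  h_2: h_2 → h_6 → h_13  (order 3)
  h_8: h_8 → h_2 → h_3 → h_6 → h_1 → h_13  (order 6)
  h_3: h_3 → h_13  (order 2)
  h_6: h_6 → h_2 → h_13  (order 3)
Elements of order 3: {h_2, h_6}.
(Structurally, H here is isomorphic to the cyclic group Z_6.)

{h_2, h_6}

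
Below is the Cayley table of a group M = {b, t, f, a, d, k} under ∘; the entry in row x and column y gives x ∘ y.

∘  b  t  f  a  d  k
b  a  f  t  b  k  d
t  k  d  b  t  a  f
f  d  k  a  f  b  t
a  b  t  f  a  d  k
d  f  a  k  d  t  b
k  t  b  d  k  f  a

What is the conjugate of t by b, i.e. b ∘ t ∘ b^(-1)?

The identity is a. In row b, the entry a sits in column b, so b^(-1) = b.
b ∘ t = f
f ∘ b = d

d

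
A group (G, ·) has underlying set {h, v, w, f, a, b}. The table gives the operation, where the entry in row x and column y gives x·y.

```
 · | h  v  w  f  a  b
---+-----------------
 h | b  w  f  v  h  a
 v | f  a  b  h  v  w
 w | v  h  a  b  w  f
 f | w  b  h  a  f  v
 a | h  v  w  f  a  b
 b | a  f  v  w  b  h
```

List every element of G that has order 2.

Identity is a. Compute the order of each non-identity element by repeated multiplication:
  h: h → b → a  (order 3)
  v: v → a  (order 2)
  w: w → a  (order 2)
  f: f → a  (order 2)
  b: b → h → a  (order 3)
Elements of order 2: {f, v, w}.

{f, v, w}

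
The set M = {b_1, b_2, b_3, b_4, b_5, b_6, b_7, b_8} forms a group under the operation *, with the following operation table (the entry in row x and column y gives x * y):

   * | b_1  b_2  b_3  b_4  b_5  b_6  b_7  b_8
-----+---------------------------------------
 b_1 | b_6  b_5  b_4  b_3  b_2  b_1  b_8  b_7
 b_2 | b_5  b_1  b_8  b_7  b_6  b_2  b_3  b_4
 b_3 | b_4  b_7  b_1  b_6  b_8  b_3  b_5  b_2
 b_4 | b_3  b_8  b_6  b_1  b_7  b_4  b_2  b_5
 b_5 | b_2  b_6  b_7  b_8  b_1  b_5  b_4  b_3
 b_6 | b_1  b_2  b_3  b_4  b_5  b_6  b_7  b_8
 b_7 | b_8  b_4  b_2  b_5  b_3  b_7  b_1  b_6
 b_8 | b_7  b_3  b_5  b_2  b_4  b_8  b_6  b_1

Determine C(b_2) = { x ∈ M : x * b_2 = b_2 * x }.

Compare row b_2 with column b_2 entry by entry.
b_1 * b_2 = b_5 = b_2 * b_1, so b_1 commutes with b_2.
b_3 * b_2 = b_7 but b_2 * b_3 = b_8, so b_3 does not.
Collecting the elements that commute with b_2: C(b_2) = {b_1, b_2, b_5, b_6}.

{b_1, b_2, b_5, b_6}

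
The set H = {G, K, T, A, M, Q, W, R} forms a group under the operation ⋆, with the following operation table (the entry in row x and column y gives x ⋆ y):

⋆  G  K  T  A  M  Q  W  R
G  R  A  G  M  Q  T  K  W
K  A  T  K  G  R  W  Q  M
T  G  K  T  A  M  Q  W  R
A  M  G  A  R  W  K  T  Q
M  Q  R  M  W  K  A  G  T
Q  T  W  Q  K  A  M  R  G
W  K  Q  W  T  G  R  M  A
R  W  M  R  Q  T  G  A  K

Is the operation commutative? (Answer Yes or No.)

Yes

Check whether the table is symmetric across its main diagonal.
Every entry (row x, col y) equals the entry (row y, col x), so H is abelian.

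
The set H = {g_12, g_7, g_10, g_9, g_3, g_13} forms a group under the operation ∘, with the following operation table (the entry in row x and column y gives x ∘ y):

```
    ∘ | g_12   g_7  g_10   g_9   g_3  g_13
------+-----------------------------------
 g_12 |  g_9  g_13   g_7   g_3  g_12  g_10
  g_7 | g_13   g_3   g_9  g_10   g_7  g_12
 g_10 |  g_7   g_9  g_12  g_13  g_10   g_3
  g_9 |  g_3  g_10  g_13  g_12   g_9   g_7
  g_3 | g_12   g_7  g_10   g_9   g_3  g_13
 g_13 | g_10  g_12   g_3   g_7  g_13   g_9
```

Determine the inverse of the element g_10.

g_13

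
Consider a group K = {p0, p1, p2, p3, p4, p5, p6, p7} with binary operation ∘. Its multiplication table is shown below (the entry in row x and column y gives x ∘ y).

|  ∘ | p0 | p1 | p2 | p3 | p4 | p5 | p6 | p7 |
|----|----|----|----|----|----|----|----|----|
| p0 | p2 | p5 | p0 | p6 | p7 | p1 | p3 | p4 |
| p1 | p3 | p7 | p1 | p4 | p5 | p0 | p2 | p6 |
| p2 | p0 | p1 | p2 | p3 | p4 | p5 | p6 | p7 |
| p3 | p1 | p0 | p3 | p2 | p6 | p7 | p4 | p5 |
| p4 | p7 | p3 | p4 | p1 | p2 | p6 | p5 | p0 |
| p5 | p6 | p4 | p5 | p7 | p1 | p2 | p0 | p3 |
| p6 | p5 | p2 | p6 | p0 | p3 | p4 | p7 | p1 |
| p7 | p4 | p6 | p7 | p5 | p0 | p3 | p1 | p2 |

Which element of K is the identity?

The identity e satisfies e ∘ x = x for all x, so its row in the table reproduces the column headers.
Row p2 reads: p0, p1, p2, p3, p4, p5, p6, p7 — exactly the header order. So p2 is the identity.
(Structurally, K here is isomorphic to the dihedral group D_4.)

p2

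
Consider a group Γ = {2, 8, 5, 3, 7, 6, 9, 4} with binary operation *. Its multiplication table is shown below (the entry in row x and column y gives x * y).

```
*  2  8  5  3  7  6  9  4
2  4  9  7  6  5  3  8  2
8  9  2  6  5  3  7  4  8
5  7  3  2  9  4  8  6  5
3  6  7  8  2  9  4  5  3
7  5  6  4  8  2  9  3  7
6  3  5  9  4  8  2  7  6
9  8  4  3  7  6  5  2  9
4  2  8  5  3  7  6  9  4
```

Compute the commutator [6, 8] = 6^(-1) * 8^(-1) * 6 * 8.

Identity is 4; from the table 6^(-1) = 3 and 8^(-1) = 9.
3 * 9 = 5
5 * 6 = 8
8 * 8 = 2

2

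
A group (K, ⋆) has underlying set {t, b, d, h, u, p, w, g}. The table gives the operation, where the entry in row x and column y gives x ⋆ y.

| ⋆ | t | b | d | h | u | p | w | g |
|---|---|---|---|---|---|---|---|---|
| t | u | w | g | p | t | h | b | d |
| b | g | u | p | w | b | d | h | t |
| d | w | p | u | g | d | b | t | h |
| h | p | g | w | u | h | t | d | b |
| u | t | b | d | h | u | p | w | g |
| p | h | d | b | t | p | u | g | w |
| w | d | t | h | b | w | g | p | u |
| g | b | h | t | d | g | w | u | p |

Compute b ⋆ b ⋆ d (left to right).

d

b ⋆ b = u
u ⋆ d = d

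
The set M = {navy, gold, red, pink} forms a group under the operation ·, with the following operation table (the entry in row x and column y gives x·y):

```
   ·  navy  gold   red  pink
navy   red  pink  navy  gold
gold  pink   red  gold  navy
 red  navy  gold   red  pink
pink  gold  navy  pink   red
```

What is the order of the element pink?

The identity element is red (its row matches the header).
pink^1 = pink
pink^2 = pink·pink = red
The first power of pink equal to the identity is pink^2, so ord(pink) = 2.

2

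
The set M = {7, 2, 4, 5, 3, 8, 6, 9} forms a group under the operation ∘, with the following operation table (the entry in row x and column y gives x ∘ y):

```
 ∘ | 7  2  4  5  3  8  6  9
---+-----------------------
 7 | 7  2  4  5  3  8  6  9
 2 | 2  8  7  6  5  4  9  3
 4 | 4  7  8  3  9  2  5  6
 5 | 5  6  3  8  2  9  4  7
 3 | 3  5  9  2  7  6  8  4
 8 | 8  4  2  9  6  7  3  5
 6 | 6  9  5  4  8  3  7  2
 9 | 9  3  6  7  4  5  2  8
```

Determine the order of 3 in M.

2

The identity element is 7 (its row matches the header).
3^1 = 3
3^2 = 3 ∘ 3 = 7
The first power of 3 equal to the identity is 3^2, so ord(3) = 2.
(Structurally, M here is isomorphic to Z_2 x Z_4.)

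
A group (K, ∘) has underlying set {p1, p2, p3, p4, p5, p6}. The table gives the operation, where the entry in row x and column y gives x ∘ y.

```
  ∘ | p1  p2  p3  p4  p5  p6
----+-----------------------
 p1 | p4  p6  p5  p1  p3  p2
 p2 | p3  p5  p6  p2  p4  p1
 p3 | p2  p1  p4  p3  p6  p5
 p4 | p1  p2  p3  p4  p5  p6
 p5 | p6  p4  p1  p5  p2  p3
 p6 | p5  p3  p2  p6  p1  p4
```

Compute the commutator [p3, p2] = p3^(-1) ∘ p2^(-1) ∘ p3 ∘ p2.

Identity is p4; from the table p3^(-1) = p3 and p2^(-1) = p5.
p3 ∘ p5 = p6
p6 ∘ p3 = p2
p2 ∘ p2 = p5

p5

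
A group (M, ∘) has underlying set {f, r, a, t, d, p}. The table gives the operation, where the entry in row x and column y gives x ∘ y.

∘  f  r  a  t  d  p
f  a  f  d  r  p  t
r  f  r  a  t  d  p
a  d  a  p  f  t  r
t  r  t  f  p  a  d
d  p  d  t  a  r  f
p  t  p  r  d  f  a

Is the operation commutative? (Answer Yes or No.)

Yes

Check whether the table is symmetric across its main diagonal.
Every entry (row x, col y) equals the entry (row y, col x), so M is abelian.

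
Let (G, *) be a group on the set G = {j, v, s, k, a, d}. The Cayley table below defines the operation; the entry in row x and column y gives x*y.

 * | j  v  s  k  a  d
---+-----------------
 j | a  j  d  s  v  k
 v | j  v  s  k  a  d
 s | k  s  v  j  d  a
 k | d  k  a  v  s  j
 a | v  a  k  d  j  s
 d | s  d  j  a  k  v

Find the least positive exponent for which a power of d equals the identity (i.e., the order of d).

2

The identity element is v (its row matches the header).
d^1 = d
d^2 = d*d = v
The first power of d equal to the identity is d^2, so ord(d) = 2.
(Structurally, G here is isomorphic to the symmetric group S_3.)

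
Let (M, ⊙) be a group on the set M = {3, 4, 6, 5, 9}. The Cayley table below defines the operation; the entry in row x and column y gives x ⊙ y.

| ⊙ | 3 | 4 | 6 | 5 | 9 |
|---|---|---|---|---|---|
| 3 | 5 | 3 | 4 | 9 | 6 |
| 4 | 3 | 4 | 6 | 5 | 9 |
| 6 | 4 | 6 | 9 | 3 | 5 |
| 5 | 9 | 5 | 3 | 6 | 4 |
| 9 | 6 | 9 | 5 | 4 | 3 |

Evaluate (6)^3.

6^1 = 6
6^2 = 6 ⊙ 6 = 9
6^3 = 9 ⊙ 6 = 5

5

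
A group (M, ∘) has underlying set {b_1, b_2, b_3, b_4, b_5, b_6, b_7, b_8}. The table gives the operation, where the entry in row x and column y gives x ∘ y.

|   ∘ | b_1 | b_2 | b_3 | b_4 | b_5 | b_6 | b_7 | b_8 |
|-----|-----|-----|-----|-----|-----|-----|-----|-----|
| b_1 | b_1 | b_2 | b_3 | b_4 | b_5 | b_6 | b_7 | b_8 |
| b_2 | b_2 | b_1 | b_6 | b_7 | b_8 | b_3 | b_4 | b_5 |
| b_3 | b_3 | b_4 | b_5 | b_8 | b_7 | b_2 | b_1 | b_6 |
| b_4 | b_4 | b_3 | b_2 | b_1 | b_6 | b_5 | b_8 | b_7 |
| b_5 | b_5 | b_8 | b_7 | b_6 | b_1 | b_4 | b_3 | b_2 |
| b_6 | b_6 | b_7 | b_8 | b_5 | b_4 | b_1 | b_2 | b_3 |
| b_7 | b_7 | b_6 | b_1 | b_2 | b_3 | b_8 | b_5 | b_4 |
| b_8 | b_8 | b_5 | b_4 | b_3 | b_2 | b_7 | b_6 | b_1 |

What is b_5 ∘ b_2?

Read row b_5, column b_2: b_5 ∘ b_2 = b_8.

b_8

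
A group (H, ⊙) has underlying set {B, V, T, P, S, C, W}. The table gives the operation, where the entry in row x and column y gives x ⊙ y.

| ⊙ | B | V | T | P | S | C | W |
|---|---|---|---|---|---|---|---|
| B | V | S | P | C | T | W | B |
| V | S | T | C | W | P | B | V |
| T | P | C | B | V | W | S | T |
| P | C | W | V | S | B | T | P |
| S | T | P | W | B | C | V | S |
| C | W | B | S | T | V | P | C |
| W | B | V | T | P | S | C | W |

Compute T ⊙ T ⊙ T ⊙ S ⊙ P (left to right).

C

T ⊙ T = B
B ⊙ T = P
P ⊙ S = B
B ⊙ P = C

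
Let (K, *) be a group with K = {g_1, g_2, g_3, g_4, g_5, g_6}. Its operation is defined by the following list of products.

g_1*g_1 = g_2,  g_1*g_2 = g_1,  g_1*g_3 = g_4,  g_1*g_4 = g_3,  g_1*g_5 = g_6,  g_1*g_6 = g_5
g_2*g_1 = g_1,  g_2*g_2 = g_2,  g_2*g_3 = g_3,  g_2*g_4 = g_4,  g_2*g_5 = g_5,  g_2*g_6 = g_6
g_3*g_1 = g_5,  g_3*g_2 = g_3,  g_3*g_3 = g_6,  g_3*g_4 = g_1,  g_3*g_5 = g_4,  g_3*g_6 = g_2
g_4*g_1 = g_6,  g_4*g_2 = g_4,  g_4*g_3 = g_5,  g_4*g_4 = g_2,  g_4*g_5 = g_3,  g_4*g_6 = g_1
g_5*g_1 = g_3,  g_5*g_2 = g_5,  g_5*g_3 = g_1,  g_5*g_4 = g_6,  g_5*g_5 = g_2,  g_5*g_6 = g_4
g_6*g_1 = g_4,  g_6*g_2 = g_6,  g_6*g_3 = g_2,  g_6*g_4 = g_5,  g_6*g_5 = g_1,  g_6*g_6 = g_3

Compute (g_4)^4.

g_4^1 = g_4
g_4^2 = g_4 * g_4 = g_2
g_4^3 = g_2 * g_4 = g_4
g_4^4 = g_4 * g_4 = g_2

g_2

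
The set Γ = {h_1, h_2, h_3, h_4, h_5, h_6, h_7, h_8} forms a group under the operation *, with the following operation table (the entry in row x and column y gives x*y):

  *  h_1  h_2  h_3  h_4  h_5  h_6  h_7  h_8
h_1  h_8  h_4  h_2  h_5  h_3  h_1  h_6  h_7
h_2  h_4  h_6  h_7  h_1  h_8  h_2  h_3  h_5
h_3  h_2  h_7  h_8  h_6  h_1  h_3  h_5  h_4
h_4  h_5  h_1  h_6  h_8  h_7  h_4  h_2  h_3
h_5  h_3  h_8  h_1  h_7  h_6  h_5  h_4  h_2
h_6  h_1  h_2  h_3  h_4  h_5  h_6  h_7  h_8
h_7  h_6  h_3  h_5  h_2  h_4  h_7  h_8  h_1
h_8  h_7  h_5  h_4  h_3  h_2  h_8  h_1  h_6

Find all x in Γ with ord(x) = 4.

{h_1, h_3, h_4, h_7}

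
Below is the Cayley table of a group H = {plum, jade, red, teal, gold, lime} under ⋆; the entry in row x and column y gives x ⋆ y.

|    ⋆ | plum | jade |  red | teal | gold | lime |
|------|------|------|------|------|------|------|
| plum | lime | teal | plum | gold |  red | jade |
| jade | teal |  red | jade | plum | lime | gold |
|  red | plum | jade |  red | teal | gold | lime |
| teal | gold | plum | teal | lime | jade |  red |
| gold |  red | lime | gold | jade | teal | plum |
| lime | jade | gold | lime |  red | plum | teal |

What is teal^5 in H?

teal^1 = teal
teal^2 = teal ⋆ teal = lime
teal^3 = lime ⋆ teal = red
teal^4 = red ⋆ teal = teal
teal^5 = teal ⋆ teal = lime

lime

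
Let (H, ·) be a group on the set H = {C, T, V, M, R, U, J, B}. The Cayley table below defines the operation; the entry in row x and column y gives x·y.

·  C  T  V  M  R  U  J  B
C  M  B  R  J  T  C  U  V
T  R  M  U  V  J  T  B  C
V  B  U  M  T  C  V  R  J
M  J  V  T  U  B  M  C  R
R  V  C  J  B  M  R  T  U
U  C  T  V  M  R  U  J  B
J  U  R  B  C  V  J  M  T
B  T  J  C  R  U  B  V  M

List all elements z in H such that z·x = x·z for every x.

An element z is central iff its row equals its column in the table.
For T: T·C = R ≠ B = C·T, so T ∉ Z.
Checking each element this way leaves Z(H) = {M, U}.

{M, U}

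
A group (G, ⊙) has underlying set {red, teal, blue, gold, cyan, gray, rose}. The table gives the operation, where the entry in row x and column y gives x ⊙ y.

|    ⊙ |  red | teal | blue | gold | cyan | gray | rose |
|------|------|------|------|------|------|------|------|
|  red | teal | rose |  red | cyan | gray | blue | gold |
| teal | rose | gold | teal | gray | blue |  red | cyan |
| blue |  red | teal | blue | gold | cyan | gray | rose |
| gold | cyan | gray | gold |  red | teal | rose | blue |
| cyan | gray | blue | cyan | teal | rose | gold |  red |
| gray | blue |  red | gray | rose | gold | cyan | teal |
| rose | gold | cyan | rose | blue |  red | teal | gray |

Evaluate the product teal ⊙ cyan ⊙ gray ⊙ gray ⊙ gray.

teal ⊙ cyan = blue
blue ⊙ gray = gray
gray ⊙ gray = cyan
cyan ⊙ gray = gold

gold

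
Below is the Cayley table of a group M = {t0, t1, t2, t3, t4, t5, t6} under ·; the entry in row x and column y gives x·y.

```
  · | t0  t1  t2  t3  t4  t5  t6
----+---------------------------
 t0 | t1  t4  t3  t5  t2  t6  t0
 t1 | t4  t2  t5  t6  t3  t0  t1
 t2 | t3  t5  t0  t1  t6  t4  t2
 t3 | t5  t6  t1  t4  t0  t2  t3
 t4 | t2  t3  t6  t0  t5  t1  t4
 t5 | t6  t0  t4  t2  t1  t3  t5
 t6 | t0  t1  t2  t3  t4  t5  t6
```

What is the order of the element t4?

The identity element is t6 (its row matches the header).
t4^1 = t4
t4^2 = t4·t4 = t5
t4^3 = t5·t4 = t1
t4^4 = t1·t4 = t3
t4^5 = t3·t4 = t0
t4^6 = t0·t4 = t2
t4^7 = t2·t4 = t6
The first power of t4 equal to the identity is t4^7, so ord(t4) = 7.

7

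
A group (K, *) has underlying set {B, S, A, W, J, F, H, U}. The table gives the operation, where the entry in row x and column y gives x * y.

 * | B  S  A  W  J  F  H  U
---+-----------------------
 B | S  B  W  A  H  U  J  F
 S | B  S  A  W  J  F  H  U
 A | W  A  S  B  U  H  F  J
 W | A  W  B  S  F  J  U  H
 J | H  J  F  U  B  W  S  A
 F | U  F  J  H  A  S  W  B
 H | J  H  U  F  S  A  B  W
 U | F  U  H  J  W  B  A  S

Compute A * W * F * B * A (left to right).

J

A * W = B
B * F = U
U * B = F
F * A = J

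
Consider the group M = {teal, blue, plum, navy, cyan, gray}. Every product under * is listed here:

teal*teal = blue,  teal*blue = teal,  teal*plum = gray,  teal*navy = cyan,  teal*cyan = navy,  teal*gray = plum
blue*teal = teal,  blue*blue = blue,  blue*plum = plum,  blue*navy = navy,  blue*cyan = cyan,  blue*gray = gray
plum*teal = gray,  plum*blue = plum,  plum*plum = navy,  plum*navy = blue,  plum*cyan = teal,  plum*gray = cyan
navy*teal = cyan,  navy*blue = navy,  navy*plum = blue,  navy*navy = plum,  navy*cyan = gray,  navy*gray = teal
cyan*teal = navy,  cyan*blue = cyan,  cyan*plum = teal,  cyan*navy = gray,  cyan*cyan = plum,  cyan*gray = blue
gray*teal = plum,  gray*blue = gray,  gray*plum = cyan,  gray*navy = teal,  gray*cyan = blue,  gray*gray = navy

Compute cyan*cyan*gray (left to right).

cyan*cyan = plum
plum*gray = cyan

cyan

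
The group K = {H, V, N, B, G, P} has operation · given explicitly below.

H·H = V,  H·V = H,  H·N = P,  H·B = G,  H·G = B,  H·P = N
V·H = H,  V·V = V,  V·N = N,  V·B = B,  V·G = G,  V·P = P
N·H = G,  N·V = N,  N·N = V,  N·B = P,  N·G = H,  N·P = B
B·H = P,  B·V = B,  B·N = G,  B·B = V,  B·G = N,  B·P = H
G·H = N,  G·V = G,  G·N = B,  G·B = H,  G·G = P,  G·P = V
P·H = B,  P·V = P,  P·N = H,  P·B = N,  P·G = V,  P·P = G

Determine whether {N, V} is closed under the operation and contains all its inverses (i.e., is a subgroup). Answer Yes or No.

{N, V} contains the identity V.
Checking products: every product of two elements of {N, V} (read from the table) lies in {N, V}, so the set is closed.
In a finite group, a nonempty closed subset is a subgroup. So {N, V} ≤ K.
(Structurally, K here is isomorphic to the symmetric group S_3.)

Yes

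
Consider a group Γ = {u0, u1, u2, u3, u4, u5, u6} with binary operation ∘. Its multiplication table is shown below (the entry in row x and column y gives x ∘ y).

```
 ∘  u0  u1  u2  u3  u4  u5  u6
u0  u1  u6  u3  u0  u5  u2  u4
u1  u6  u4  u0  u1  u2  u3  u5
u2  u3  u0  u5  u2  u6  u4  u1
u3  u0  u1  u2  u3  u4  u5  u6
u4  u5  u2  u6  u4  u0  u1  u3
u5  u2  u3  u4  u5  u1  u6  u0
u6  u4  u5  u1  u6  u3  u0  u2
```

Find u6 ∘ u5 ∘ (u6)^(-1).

The identity is u3. In row u6, the entry u3 sits in column u4, so u6^(-1) = u4.
u6 ∘ u5 = u0
u0 ∘ u4 = u5

u5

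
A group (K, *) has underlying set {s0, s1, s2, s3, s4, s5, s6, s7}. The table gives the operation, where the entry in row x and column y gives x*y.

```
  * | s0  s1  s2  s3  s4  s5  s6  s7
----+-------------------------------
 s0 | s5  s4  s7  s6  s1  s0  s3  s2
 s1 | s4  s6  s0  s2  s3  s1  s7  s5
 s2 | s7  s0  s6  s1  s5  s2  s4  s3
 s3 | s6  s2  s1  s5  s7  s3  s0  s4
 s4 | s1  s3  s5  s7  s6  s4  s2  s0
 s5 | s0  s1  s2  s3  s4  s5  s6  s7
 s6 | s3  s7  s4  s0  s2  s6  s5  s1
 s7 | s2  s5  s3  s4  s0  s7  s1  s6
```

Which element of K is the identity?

The identity e satisfies e*x = x for all x, so its row in the table reproduces the column headers.
Row s5 reads: s0, s1, s2, s3, s4, s5, s6, s7 — exactly the header order. So s5 is the identity.
(Structurally, K here is isomorphic to Z_2 x Z_4.)

s5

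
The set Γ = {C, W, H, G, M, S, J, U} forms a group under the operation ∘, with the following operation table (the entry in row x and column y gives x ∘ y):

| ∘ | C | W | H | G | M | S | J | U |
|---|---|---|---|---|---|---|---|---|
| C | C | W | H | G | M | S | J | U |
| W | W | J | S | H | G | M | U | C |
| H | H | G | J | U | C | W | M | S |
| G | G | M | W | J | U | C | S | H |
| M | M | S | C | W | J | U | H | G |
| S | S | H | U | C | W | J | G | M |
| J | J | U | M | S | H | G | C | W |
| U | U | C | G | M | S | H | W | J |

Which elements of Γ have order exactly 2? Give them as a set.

Identity is C. Compute the order of each non-identity element by repeated multiplication:
  W: W → J → U → C  (order 4)
  H: H → J → M → C  (order 4)
  G: G → J → S → C  (order 4)
  M: M → J → H → C  (order 4)
  S: S → J → G → C  (order 4)
  J: J → C  (order 2)
  U: U → J → W → C  (order 4)
Elements of order 2: {J}.

{J}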